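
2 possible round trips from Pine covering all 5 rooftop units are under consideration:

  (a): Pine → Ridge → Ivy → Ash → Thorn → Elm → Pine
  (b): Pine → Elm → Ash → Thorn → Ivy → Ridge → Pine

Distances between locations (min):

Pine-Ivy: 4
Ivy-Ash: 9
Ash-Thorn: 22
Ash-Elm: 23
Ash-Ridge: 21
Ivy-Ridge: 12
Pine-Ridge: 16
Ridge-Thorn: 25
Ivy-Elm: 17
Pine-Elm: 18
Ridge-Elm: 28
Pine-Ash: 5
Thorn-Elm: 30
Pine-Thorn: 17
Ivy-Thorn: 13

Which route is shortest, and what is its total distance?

(a): 16 + 12 + 9 + 22 + 30 + 18 = 107
(b): 18 + 23 + 22 + 13 + 12 + 16 = 104

Shortest is (b), total 104 min.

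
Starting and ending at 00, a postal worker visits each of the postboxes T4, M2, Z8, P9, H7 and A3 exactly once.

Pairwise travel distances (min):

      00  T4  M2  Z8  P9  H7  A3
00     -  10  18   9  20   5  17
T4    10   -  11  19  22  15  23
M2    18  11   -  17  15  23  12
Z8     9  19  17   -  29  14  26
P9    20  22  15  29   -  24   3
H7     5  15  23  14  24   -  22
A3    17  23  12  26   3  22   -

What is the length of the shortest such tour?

00 → T4 → M2 → Z8 → P9 → H7 → A3 → 00: 10+11+17+29+24+22+17 = 130
00 → T4 → M2 → Z8 → P9 → A3 → H7 → 00: 10+11+17+29+3+22+5 = 97
00 → T4 → M2 → Z8 → H7 → P9 → A3 → 00: 10+11+17+14+24+3+17 = 96
00 → T4 → M2 → Z8 → H7 → A3 → P9 → 00: 10+11+17+14+22+3+20 = 97
00 → T4 → M2 → Z8 → A3 → P9 → H7 → 00: 10+11+17+26+3+24+5 = 96
00 → T4 → M2 → Z8 → A3 → H7 → P9 → 00: 10+11+17+26+22+24+20 = 130
00 → T4 → M2 → P9 → Z8 → H7 → A3 → 00: 10+11+15+29+14+22+17 = 118
00 → T4 → M2 → P9 → Z8 → A3 → H7 → 00: 10+11+15+29+26+22+5 = 118
… (352 more)
00 → T4 → M2 → A3 → P9 → H7 → Z8 → 00: 10+11+12+3+24+14+9 = 83  ← best
The minimum is 83.
One optimal route: 00 → T4 → M2 → A3 → P9 → H7 → Z8 → 00 (or its reverse).

83 min — the shortest possible round trip.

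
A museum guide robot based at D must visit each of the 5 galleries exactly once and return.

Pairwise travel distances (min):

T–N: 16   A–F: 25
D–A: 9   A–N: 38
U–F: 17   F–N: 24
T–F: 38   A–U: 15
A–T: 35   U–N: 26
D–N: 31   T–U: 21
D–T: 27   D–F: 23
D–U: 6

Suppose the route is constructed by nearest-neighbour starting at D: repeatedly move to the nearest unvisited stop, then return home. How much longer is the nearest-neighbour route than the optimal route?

D: U=6, A=9, F=23, T=27, N=31 ⇒ U
U: A=15, F=17, T=21, N=26 ⇒ A
A: F=25, T=35, N=38 ⇒ F
F: N=24, T=38 ⇒ N
N: T=16 ⇒ T
NN route D → U → A → F → N → T → D costs 113.
Optimal: D → A → F → N → T → U → D costs 101 (by enumerating all 60 distinct tours).
Excess = 113 − 101 = 12.

12 min longer than the optimal tour.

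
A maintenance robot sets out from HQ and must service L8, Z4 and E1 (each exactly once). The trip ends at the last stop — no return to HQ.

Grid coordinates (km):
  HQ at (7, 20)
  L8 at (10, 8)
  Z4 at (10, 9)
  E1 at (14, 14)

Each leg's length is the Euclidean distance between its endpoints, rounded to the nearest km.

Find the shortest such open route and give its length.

There are 3! = 6 possible orderings.
HQ → L8 → Z4 → E1: 12+1+6 = 19
HQ → L8 → E1 → Z4: 12+7+6 = 25
HQ → Z4 → L8 → E1: 11+1+7 = 19
HQ → Z4 → E1 → L8: 11+6+7 = 24
HQ → E1 → L8 → Z4: 9+7+1 = 17
HQ → E1 → Z4 → L8: 9+6+1 = 16
The minimum is 16.
One shortest path: HQ → E1 → Z4 → L8.

16 km — the minimum one-way total.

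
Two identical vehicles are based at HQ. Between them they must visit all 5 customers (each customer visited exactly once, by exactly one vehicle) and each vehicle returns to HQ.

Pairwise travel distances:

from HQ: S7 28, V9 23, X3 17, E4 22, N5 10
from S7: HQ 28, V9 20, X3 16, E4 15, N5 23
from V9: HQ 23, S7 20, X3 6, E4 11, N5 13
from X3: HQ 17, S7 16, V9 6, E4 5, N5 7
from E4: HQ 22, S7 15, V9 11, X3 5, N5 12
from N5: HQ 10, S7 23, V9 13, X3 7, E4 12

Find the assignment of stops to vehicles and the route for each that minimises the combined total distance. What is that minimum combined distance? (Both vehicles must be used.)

97 — the smallest possible combined total.

Try each way of splitting the stops between the two vehicles (each non-empty) and, for each split, find the best tour for each vehicle:
  {S7} + {V9, X3, E4, N5}: 56 + 56 = 112
  {V9} + {S7, X3, E4, N5}: 46 + 65 = 111
  {S7, V9} + {X3, E4, N5}: 71 + 44 = 115
  {X3} + {S7, V9, E4, N5}: 34 + 77 = 111
  {S7, X3} + {V9, E4, N5}: 61 + 56 = 117
  {V9, X3} + {S7, E4, N5}: 46 + 65 = 111
  … (15 splits in total)
  {S7, V9, X3, E4} + {N5}: 77 + 20 = 97  ← best
Best: vehicle 1 HQ → S7 → E4 → V9 → X3 → HQ = 77; vehicle 2 HQ → N5 → HQ = 20; combined 97.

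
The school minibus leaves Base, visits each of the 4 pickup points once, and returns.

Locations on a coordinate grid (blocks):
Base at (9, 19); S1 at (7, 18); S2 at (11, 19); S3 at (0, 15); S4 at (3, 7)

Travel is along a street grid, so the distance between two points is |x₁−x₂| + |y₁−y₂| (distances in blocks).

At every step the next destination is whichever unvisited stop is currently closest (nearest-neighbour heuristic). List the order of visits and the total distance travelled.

From Base: distances to unvisited — S2=2, S1=3, S3=13, S4=18. Nearest is S2 (2).
From S2: distances to unvisited — S1=5, S3=15, S4=20. Nearest is S1 (5).
From S1: distances to unvisited — S3=10, S4=15. Nearest is S3 (10).
From S3: distances to unvisited — S4=11. Nearest is S4 (11).
Return S4→Base: 18.
Total = 2 + 5 + 10 + 11 + 18 = 46.

Total distance 46 blocks via the nearest-neighbour route Base → S2 → S1 → S3 → S4 → Base.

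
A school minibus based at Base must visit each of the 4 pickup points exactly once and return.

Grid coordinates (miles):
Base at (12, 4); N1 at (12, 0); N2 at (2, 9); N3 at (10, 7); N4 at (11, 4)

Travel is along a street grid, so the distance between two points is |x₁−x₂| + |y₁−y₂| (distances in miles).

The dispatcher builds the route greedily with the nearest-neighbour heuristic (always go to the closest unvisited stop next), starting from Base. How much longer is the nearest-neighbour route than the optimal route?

The nearest-neighbour route is 10 miles longer than optimal.

Base: N4=1, N1=4, N3=5, N2=15 ⇒ N4
N4: N3=4, N1=5, N2=14 ⇒ N3
N3: N1=9, N2=10 ⇒ N1
N1: N2=19 ⇒ N2
NN route Base → N4 → N3 → N1 → N2 → Base costs 48.
Optimal: Base → N1 → N2 → N3 → N4 → Base costs 38 (by enumerating all 12 distinct tours).
Excess = 48 − 38 = 10.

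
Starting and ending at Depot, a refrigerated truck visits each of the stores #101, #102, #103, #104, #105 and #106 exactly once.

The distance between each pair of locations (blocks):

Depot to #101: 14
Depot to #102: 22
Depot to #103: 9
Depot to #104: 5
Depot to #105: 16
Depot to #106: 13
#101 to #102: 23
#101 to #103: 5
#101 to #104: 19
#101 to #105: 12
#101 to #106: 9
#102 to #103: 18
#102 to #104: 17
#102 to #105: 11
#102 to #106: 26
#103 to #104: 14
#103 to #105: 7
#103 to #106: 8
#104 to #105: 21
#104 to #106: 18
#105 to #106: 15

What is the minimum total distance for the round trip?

Shortest round trip = 67 blocks.

With 6 stops there are 6!/2 = 360 distinct round trips (a route and its reverse cost the same).
Depot→#101→#102→#103→#104→#105→#106→Depot: 14+23+18+14+21+15+13 = 118
Depot→#101→#102→#103→#104→#106→#105→Depot: 14+23+18+14+18+15+16 = 118
Depot→#101→#102→#103→#105→#104→#106→Depot: 14+23+18+7+21+18+13 = 114
Depot→#101→#102→#103→#105→#106→#104→Depot: 14+23+18+7+15+18+5 = 100
Depot→#101→#102→#103→#106→#104→#105→Depot: 14+23+18+8+18+21+16 = 118
Depot→#101→#102→#103→#106→#105→#104→Depot: 14+23+18+8+15+21+5 = 104
Depot→#101→#102→#104→#103→#105→#106→Depot: 14+23+17+14+7+15+13 = 103
Depot→#101→#102→#104→#103→#106→#105→Depot: 14+23+17+14+8+15+16 = 107
… (352 more)
Depot→#104→#102→#105→#103→#101→#106→Depot: 5+17+11+7+5+9+13 = 67  ← best
The minimum is 67.
One optimal route: Depot → #104 → #102 → #105 → #103 → #101 → #106 → Depot (or its reverse).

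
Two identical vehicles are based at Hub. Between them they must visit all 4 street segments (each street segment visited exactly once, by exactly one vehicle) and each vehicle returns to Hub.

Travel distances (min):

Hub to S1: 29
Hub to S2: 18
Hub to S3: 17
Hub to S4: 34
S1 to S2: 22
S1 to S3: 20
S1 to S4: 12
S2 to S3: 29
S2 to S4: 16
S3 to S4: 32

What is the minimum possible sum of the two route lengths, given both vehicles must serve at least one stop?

Try each way of splitting the stops between the two vehicles (each non-empty) and, for each split, find the best tour for each vehicle:
  {S1} + {S2, S3, S4}: 58 + 83 = 141
  {S2} + {S1, S3, S4}: 36 + 83 = 119
  {S1, S2} + {S3, S4}: 69 + 83 = 152
  {S3} + {S1, S2, S4}: 34 + 75 = 109
  {S1, S3} + {S2, S4}: 66 + 68 = 134
  {S2, S3} + {S1, S4}: 64 + 75 = 139
  … (7 splits in total)
Best: vehicle 1 Hub → S3 → Hub = 34; vehicle 2 Hub → S1 → S4 → S2 → Hub = 75; combined 109.

Minimum combined distance: 109 min.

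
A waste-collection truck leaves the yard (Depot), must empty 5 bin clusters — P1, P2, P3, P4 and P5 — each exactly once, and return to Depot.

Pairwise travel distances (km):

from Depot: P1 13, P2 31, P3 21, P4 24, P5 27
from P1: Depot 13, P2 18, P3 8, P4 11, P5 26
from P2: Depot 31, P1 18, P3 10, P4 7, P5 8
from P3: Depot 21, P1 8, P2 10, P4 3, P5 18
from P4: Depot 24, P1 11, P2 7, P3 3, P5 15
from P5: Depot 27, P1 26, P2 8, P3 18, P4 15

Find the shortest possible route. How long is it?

Depot - P1 - P2 - P3 - P4 - P5 - Depot: 13+18+10+3+15+27 = 86
Depot - P1 - P2 - P3 - P5 - P4 - Depot: 13+18+10+18+15+24 = 98
Depot - P1 - P2 - P4 - P3 - P5 - Depot: 13+18+7+3+18+27 = 86
Depot - P1 - P2 - P4 - P5 - P3 - Depot: 13+18+7+15+18+21 = 92
Depot - P1 - P2 - P5 - P3 - P4 - Depot: 13+18+8+18+3+24 = 84
Depot - P1 - P2 - P5 - P4 - P3 - Depot: 13+18+8+15+3+21 = 78
Depot - P1 - P3 - P2 - P4 - P5 - Depot: 13+8+10+7+15+27 = 80
Depot - P1 - P3 - P2 - P5 - P4 - Depot: 13+8+10+8+15+24 = 78
Depot - P1 - P3 - P4 - P2 - P5 - Depot: 13+8+3+7+8+27 = 66
Depot - P1 - P3 - P4 - P5 - P2 - Depot: 13+8+3+15+8+31 = 78
Depot - P1 - P3 - P5 - P2 - P4 - Depot: 13+8+18+8+7+24 = 78
Depot - P1 - P3 - P5 - P4 - P2 - Depot: 13+8+18+15+7+31 = 92
Depot - P1 - P4 - P2 - P3 - P5 - Depot: 13+11+7+10+18+27 = 86
Depot - P1 - P4 - P2 - P5 - P3 - Depot: 13+11+7+8+18+21 = 78
… (46 more)
The minimum is 66.
One optimal route: Depot → P1 → P3 → P4 → P2 → P5 → Depot (or its reverse).

66 km — the shortest possible round trip.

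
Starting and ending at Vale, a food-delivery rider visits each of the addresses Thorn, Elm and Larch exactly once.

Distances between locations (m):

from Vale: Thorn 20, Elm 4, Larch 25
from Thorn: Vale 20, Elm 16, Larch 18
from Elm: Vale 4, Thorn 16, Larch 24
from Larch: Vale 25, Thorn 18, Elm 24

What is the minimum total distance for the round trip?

There are 3 distinct closed tours to check (reversals are equivalent).
Vale-Thorn-Elm-Larch-Vale: 20+16+24+25 = 85
Vale-Thorn-Larch-Elm-Vale: 20+18+24+4 = 66
Vale-Elm-Thorn-Larch-Vale: 4+16+18+25 = 63
The minimum is 63.
One optimal route: Vale → Elm → Thorn → Larch → Vale (or its reverse).

Shortest round trip = 63 m.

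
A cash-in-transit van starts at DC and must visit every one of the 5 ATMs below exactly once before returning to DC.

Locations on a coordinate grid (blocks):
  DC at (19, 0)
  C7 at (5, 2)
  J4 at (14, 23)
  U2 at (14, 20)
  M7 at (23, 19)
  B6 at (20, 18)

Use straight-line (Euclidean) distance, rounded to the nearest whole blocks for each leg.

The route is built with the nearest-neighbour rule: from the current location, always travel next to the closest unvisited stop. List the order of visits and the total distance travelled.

67 blocks along DC → C7 → U2 → J4 → B6 → M7 → DC.

From DC: distances to unvisited — C7=14, B6=18, M7=19, U2=21, J4=24. Nearest is C7 (14).
From C7: distances to unvisited — U2=20, B6=22, J4=23, M7=25. Nearest is U2 (20).
From U2: distances to unvisited — J4=3, B6=6, M7=9. Nearest is J4 (3).
From J4: distances to unvisited — B6=8, M7=10. Nearest is B6 (8).
From B6: distances to unvisited — M7=3. Nearest is M7 (3).
Return M7→DC: 19.
Total = 14 + 20 + 3 + 8 + 3 + 19 = 67.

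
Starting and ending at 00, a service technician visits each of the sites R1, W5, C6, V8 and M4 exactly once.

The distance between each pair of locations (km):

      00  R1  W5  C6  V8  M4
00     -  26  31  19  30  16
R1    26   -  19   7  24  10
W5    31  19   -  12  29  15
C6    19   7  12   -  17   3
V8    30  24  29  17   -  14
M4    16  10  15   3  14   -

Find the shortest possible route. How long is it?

Minimum total distance: 104 km.

With 5 stops there are 5!/2 = 60 distinct round trips (a route and its reverse cost the same).
00 - R1 - W5 - C6 - V8 - M4 - 00: 26+19+12+17+14+16 = 104
00 - R1 - W5 - C6 - M4 - V8 - 00: 26+19+12+3+14+30 = 104
00 - R1 - W5 - V8 - C6 - M4 - 00: 26+19+29+17+3+16 = 110
00 - R1 - W5 - V8 - M4 - C6 - 00: 26+19+29+14+3+19 = 110
00 - R1 - W5 - M4 - C6 - V8 - 00: 26+19+15+3+17+30 = 110
00 - R1 - W5 - M4 - V8 - C6 - 00: 26+19+15+14+17+19 = 110
00 - R1 - C6 - W5 - V8 - M4 - 00: 26+7+12+29+14+16 = 104
00 - R1 - C6 - W5 - M4 - V8 - 00: 26+7+12+15+14+30 = 104
00 - R1 - C6 - V8 - W5 - M4 - 00: 26+7+17+29+15+16 = 110
00 - R1 - C6 - V8 - M4 - W5 - 00: 26+7+17+14+15+31 = 110
00 - R1 - C6 - M4 - W5 - V8 - 00: 26+7+3+15+29+30 = 110
00 - R1 - C6 - M4 - V8 - W5 - 00: 26+7+3+14+29+31 = 110
00 - R1 - V8 - W5 - C6 - M4 - 00: 26+24+29+12+3+16 = 110
00 - R1 - V8 - W5 - M4 - C6 - 00: 26+24+29+15+3+19 = 116
… (46 more)
The minimum is 104.
One optimal route: 00 → R1 → W5 → C6 → V8 → M4 → 00 (or its reverse).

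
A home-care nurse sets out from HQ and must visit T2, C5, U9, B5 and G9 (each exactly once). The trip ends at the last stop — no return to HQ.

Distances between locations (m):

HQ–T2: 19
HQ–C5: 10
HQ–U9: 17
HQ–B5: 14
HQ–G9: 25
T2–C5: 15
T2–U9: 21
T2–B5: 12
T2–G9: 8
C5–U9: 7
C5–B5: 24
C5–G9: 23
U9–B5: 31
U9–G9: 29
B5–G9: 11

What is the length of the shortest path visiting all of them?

There are 5! = 120 possible orderings.
HQ - T2 - C5 - U9 - B5 - G9: 19+15+7+31+11 = 83
HQ - T2 - C5 - U9 - G9 - B5: 19+15+7+29+11 = 81
HQ - T2 - C5 - B5 - U9 - G9: 19+15+24+31+29 = 118
HQ - T2 - C5 - B5 - G9 - U9: 19+15+24+11+29 = 98
HQ - T2 - C5 - G9 - U9 - B5: 19+15+23+29+31 = 117
HQ - T2 - C5 - G9 - B5 - U9: 19+15+23+11+31 = 99
HQ - T2 - U9 - C5 - B5 - G9: 19+21+7+24+11 = 82
HQ - T2 - U9 - C5 - G9 - B5: 19+21+7+23+11 = 81
HQ - T2 - U9 - B5 - C5 - G9: 19+21+31+24+23 = 118
HQ - T2 - U9 - B5 - G9 - C5: 19+21+31+11+23 = 105
HQ - T2 - U9 - G9 - C5 - B5: 19+21+29+23+24 = 116
HQ - T2 - U9 - G9 - B5 - C5: 19+21+29+11+24 = 104
HQ - T2 - B5 - C5 - U9 - G9: 19+12+24+7+29 = 91
HQ - T2 - B5 - C5 - G9 - U9: 19+12+24+23+29 = 107
… (106 more)
HQ - B5 - G9 - T2 - C5 - U9: 14+11+8+15+7 = 55  ← best
The minimum is 55.
One shortest path: HQ → B5 → G9 → T2 → C5 → U9.

Shortest open route: 55 m.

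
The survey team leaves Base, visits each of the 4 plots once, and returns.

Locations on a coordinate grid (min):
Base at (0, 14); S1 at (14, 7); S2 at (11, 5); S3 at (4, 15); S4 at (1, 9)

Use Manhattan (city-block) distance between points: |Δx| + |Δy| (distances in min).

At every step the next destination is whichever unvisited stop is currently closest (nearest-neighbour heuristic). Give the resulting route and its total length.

At Base the remaining stops are S3 5, S4 6, S2 20, S1 21; go to S3.
At S3 the remaining stops are S4 9, S2 17, S1 18; go to S4.
At S4 the remaining stops are S2 14, S1 15; go to S2.
At S2 the remaining stops are S1 5; go to S1.
Return S1→Base: 21.
Total = 5 + 9 + 14 + 5 + 21 = 54.

54 min along Base → S3 → S4 → S2 → S1 → Base.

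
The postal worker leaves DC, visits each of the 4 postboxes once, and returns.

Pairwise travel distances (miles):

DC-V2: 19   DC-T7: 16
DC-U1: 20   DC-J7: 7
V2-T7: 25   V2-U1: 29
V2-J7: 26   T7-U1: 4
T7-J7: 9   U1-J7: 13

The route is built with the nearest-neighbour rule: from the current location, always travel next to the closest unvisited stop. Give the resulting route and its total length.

68 miles along DC → J7 → T7 → U1 → V2 → DC.

At DC the remaining stops are J7 7, T7 16, V2 19, U1 20; go to J7.
At J7 the remaining stops are T7 9, U1 13, V2 26; go to T7.
At T7 the remaining stops are U1 4, V2 25; go to U1.
At U1 the remaining stops are V2 29; go to V2.
Return V2→DC: 19.
Total = 7 + 9 + 4 + 29 + 19 = 68.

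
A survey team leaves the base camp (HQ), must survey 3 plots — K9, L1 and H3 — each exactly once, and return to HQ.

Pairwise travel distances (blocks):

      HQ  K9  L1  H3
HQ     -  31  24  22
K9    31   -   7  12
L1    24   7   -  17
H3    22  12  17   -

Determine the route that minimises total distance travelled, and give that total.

With 3 stops there are 3!/2 = 3 distinct round trips (a route and its reverse cost the same).
HQ → K9 → L1 → H3 → HQ: 31+7+17+22 = 77
HQ → K9 → H3 → L1 → HQ: 31+12+17+24 = 84
HQ → L1 → K9 → H3 → HQ: 24+7+12+22 = 65
The minimum is 65.
One optimal route: HQ → L1 → K9 → H3 → HQ (or its reverse).

Minimum total distance: 65 blocks.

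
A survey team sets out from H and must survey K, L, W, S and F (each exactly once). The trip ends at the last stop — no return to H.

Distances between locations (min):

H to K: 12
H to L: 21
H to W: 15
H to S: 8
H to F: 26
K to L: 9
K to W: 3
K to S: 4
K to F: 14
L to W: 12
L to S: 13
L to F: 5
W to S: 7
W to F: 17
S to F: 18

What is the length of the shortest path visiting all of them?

32 min — the minimum one-way total.

There are 5! = 120 possible orderings.
H→K→L→W→S→F: 12+9+12+7+18 = 58
H→K→L→W→F→S: 12+9+12+17+18 = 68
H→K→L→S→W→F: 12+9+13+7+17 = 58
H→K→L→S→F→W: 12+9+13+18+17 = 69
H→K→L→F→W→S: 12+9+5+17+7 = 50
H→K→L→F→S→W: 12+9+5+18+7 = 51
H→K→W→L→S→F: 12+3+12+13+18 = 58
H→K→W→L→F→S: 12+3+12+5+18 = 50
H→K→W→S→L→F: 12+3+7+13+5 = 40
H→K→W→S→F→L: 12+3+7+18+5 = 45
H→K→W→F→L→S: 12+3+17+5+13 = 50
H→K→W→F→S→L: 12+3+17+18+13 = 63
H→K→S→L→W→F: 12+4+13+12+17 = 58
H→K→S→L→F→W: 12+4+13+5+17 = 51
… (106 more)
H→S→K→W→L→F: 8+4+3+12+5 = 32  ← best
The minimum is 32.
One shortest path: H → S → K → W → L → F.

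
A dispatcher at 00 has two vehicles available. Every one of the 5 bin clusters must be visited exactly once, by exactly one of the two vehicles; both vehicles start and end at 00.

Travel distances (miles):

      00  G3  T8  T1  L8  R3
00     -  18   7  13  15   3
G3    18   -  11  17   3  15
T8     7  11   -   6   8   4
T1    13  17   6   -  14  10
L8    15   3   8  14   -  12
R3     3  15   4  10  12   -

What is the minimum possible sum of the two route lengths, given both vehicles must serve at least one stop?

Minimum combined distance: 54 miles.

Check every non-empty split of the stops between the two vehicles; for each half take its own optimal tour:
  {G3} + {T8, T1, L8, R3}: 36 + 42 = 78
  {T8} + {G3, T1, L8, R3}: 14 + 48 = 62
  {G3, T8} + {T1, L8, R3}: 36 + 42 = 78
  {T1} + {G3, T8, L8, R3}: 26 + 36 = 62
  {G3, T1} + {T8, L8, R3}: 48 + 30 = 78
  {T8, T1} + {G3, L8, R3}: 26 + 36 = 62
  … (15 splits in total)
  {G3, T8, T1, L8} + {R3}: 48 + 6 = 54  ← best
Best: vehicle 1 00 → G3 → L8 → T8 → T1 → 00 = 48; vehicle 2 00 → R3 → 00 = 6; combined 54.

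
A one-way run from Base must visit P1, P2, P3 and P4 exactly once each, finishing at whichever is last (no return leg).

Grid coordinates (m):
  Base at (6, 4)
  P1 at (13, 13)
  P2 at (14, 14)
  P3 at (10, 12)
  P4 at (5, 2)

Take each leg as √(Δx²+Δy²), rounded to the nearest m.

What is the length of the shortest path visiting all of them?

Minimum one-way distance = 17 m.

There are 4! = 24 possible orderings.
Base → P1 → P2 → P3 → P4: 11+1+4+11 = 27
Base → P1 → P2 → P4 → P3: 11+1+15+11 = 38
Base → P1 → P3 → P2 → P4: 11+3+4+15 = 33
Base → P1 → P3 → P4 → P2: 11+3+11+15 = 40
Base → P1 → P4 → P2 → P3: 11+14+15+4 = 44
Base → P1 → P4 → P3 → P2: 11+14+11+4 = 40
Base → P2 → P1 → P3 → P4: 13+1+3+11 = 28
Base → P2 → P1 → P4 → P3: 13+1+14+11 = 39
Base → P2 → P3 → P1 → P4: 13+4+3+14 = 34
Base → P2 → P3 → P4 → P1: 13+4+11+14 = 42
Base → P2 → P4 → P1 → P3: 13+15+14+3 = 45
Base → P2 → P4 → P3 → P1: 13+15+11+3 = 42
Base → P3 → P1 → P2 → P4: 9+3+1+15 = 28
Base → P3 → P1 → P4 → P2: 9+3+14+15 = 41
… (10 more)
Base → P4 → P3 → P1 → P2: 2+11+3+1 = 17  ← best
The minimum is 17.
One shortest path: Base → P4 → P3 → P1 → P2.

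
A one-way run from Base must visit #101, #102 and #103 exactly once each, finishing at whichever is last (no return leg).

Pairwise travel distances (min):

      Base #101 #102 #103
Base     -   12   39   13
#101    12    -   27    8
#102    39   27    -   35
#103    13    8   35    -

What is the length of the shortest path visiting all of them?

48 min — the minimum one-way total.

There are 3! = 6 possible orderings.
Base → #101 → #102 → #103: 12+27+35 = 74
Base → #101 → #103 → #102: 12+8+35 = 55
Base → #102 → #101 → #103: 39+27+8 = 74
Base → #102 → #103 → #101: 39+35+8 = 82
Base → #103 → #101 → #102: 13+8+27 = 48
Base → #103 → #102 → #101: 13+35+27 = 75
The minimum is 48.
One shortest path: Base → #103 → #101 → #102.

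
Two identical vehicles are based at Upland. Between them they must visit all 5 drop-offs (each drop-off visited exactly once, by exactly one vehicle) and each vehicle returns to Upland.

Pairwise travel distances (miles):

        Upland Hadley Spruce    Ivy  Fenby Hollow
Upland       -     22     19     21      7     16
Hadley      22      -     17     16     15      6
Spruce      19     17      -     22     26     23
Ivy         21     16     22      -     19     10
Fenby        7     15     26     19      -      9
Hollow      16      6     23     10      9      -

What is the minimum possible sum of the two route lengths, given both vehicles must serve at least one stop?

Try each way of splitting the stops between the two vehicles (each non-empty) and, for each split, find the best tour for each vehicle:
  {Hadley} + {Spruce, Ivy, Fenby, Hollow}: 44 + 67 = 111
  {Spruce} + {Hadley, Ivy, Fenby, Hollow}: 38 + 59 = 97
  {Hadley, Spruce} + {Ivy, Fenby, Hollow}: 58 + 47 = 105
  {Ivy} + {Hadley, Spruce, Fenby, Hollow}: 42 + 58 = 100
  {Hadley, Ivy} + {Spruce, Fenby, Hollow}: 59 + 58 = 117
  {Spruce, Ivy} + {Hadley, Fenby, Hollow}: 62 + 44 = 106
  … (15 splits in total)
  {Fenby} + {Hadley, Spruce, Ivy, Hollow}: 14 + 73 = 87  ← best
Best: vehicle 1 Upland → Fenby → Upland = 14; vehicle 2 Upland → Spruce → Hadley → Hollow → Ivy → Upland = 73; combined 87.

87 miles — the smallest possible combined total.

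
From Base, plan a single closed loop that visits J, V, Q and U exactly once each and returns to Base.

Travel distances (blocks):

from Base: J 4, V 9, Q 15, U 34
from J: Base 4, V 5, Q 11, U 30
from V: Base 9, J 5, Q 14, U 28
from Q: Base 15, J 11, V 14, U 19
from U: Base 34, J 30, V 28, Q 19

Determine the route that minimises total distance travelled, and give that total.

Minimum total distance: 71 blocks.

With 4 stops there are 4!/2 = 12 distinct round trips (a route and its reverse cost the same).
Base → J → V → Q → U → Base: 4+5+14+19+34 = 76
Base → J → V → U → Q → Base: 4+5+28+19+15 = 71
Base → J → Q → V → U → Base: 4+11+14+28+34 = 91
Base → J → Q → U → V → Base: 4+11+19+28+9 = 71
Base → J → U → V → Q → Base: 4+30+28+14+15 = 91
Base → J → U → Q → V → Base: 4+30+19+14+9 = 76
Base → V → J → Q → U → Base: 9+5+11+19+34 = 78
Base → V → J → U → Q → Base: 9+5+30+19+15 = 78
Base → V → Q → J → U → Base: 9+14+11+30+34 = 98
Base → V → U → J → Q → Base: 9+28+30+11+15 = 93
Base → Q → J → V → U → Base: 15+11+5+28+34 = 93
Base → Q → V → J → U → Base: 15+14+5+30+34 = 98
The minimum is 71.
One optimal route: Base → J → V → U → Q → Base (or its reverse).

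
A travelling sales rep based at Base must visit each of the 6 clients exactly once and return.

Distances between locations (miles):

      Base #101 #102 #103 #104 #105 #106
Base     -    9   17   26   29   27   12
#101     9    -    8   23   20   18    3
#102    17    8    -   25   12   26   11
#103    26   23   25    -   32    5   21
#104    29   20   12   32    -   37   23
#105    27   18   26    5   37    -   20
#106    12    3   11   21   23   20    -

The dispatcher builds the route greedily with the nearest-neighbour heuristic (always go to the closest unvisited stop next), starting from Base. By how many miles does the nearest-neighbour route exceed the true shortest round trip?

1 miles longer than the optimal tour.

Base: #101=9, #106=12, #102=17, #103=26, #105=27, #104=29 ⇒ #101
#101: #106=3, #102=8, #105=18, #104=20, #103=23 ⇒ #106
#106: #102=11, #105=20, #103=21, #104=23 ⇒ #102
#102: #104=12, #103=25, #105=26 ⇒ #104
#104: #103=32, #105=37 ⇒ #103
#103: #105=5 ⇒ #105
NN route Base → #101 → #106 → #102 → #104 → #103 → #105 → Base costs 99.
Optimal: Base → #101 → #102 → #104 → #103 → #105 → #106 → Base costs 98 (by enumerating all 360 distinct tours).
Excess = 99 − 98 = 1.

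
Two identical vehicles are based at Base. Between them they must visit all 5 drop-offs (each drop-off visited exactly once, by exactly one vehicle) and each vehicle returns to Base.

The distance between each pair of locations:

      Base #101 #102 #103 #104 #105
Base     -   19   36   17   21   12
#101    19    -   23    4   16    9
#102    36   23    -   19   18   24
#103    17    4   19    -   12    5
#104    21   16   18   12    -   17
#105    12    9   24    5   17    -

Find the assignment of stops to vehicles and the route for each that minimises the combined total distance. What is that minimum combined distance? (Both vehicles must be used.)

105 — the smallest possible combined total.

Check every non-empty split of the stops between the two vehicles; for each half take its own optimal tour:
  {#101} + {#102, #103, #104, #105}: 38 + 75 = 113
  {#102} + {#101, #103, #104, #105}: 72 + 58 = 130
  {#101, #102} + {#103, #104, #105}: 78 + 50 = 128
  {#103} + {#101, #102, #104, #105}: 34 + 83 = 117
  {#101, #103} + {#102, #104, #105}: 40 + 75 = 115
  {#102, #103} + {#101, #104, #105}: 72 + 58 = 130
  … (15 splits in total)
  {#101, #102, #103, #104} + {#105}: 81 + 24 = 105  ← best
Best: vehicle 1 Base → #101 → #103 → #102 → #104 → Base = 81; vehicle 2 Base → #105 → Base = 24; combined 105.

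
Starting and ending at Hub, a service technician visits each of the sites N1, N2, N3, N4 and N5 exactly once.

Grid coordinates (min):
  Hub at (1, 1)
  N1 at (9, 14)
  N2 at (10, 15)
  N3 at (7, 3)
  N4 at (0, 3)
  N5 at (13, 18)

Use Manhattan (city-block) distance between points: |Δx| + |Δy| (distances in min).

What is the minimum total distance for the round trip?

There are 60 distinct closed tours to check (reversals are equivalent).
Hub → N1 → N2 → N3 → N4 → N5 → Hub: 21+2+15+7+28+29 = 102
Hub → N1 → N2 → N3 → N5 → N4 → Hub: 21+2+15+21+28+3 = 90
Hub → N1 → N2 → N4 → N3 → N5 → Hub: 21+2+22+7+21+29 = 102
Hub → N1 → N2 → N4 → N5 → N3 → Hub: 21+2+22+28+21+8 = 102
Hub → N1 → N2 → N5 → N3 → N4 → Hub: 21+2+6+21+7+3 = 60
Hub → N1 → N2 → N5 → N4 → N3 → Hub: 21+2+6+28+7+8 = 72
Hub → N1 → N3 → N2 → N4 → N5 → Hub: 21+13+15+22+28+29 = 128
Hub → N1 → N3 → N2 → N5 → N4 → Hub: 21+13+15+6+28+3 = 86
Hub → N1 → N3 → N4 → N2 → N5 → Hub: 21+13+7+22+6+29 = 98
Hub → N1 → N3 → N4 → N5 → N2 → Hub: 21+13+7+28+6+23 = 98
Hub → N1 → N3 → N5 → N2 → N4 → Hub: 21+13+21+6+22+3 = 86
Hub → N1 → N3 → N5 → N4 → N2 → Hub: 21+13+21+28+22+23 = 128
Hub → N1 → N4 → N2 → N3 → N5 → Hub: 21+20+22+15+21+29 = 128
Hub → N1 → N4 → N2 → N5 → N3 → Hub: 21+20+22+6+21+8 = 98
… (46 more)
The minimum is 60.
One optimal route: Hub → N1 → N2 → N5 → N3 → N4 → Hub (or its reverse).

Minimum total distance: 60 min.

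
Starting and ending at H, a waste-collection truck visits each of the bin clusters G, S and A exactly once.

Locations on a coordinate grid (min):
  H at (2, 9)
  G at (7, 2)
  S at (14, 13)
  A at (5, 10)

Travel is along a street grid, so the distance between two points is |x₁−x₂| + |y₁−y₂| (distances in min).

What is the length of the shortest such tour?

There are 3 distinct closed tours to check (reversals are equivalent).
H-G-S-A-H: 12+18+12+4 = 46
H-G-A-S-H: 12+10+12+16 = 50
H-S-G-A-H: 16+18+10+4 = 48
The minimum is 46.
One optimal route: H → G → S → A → H (or its reverse).

Shortest round trip = 46 min.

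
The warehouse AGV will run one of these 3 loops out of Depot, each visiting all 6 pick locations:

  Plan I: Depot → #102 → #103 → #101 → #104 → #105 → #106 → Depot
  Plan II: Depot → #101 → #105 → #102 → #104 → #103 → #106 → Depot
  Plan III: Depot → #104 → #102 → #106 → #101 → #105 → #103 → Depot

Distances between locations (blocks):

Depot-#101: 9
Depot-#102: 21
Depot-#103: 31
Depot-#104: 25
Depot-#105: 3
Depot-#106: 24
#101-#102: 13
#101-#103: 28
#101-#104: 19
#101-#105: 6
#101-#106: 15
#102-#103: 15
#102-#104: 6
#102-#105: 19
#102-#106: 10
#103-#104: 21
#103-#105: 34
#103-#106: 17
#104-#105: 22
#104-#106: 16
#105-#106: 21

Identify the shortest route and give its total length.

Shortest is Plan II, total 102 blocks.

Plan I: 21 + 15 + 28 + 19 + 22 + 21 + 24 = 150
Plan II: 9 + 6 + 19 + 6 + 21 + 17 + 24 = 102
Plan III: 25 + 6 + 10 + 15 + 6 + 34 + 31 = 127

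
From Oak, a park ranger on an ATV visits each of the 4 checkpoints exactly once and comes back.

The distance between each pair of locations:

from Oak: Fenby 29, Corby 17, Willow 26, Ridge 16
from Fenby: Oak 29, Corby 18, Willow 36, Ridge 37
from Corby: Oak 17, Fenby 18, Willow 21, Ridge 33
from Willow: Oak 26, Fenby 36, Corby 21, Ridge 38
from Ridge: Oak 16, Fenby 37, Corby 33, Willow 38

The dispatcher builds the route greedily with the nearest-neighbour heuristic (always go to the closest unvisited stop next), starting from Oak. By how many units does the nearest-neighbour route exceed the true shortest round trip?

The nearest-neighbour route is 11 longer than optimal.

Oak: Ridge=16, Corby=17, Willow=26, Fenby=29 ⇒ Ridge
Ridge: Corby=33, Fenby=37, Willow=38 ⇒ Corby
Corby: Fenby=18, Willow=21 ⇒ Fenby
Fenby: Willow=36 ⇒ Willow
NN route Oak → Ridge → Corby → Fenby → Willow → Oak costs 129.
Optimal: Oak → Willow → Corby → Fenby → Ridge → Oak costs 118 (by enumerating all 12 distinct tours).
Excess = 129 − 118 = 11.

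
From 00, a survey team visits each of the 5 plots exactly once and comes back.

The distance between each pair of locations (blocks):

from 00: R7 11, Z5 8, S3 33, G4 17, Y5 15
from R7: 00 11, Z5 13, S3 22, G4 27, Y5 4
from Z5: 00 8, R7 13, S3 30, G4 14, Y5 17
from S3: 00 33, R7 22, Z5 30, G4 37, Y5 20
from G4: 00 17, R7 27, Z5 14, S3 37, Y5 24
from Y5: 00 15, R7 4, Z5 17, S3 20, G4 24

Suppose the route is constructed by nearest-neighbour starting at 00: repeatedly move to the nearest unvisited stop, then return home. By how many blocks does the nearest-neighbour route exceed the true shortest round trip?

From 00: Z5=8, R7=11, Y5=15, G4=17, S3=33 → choose Z5 (8).
From Z5: R7=13, G4=14, Y5=17, S3=30 → choose R7 (13).
From R7: Y5=4, S3=22, G4=27 → choose Y5 (4).
From Y5: S3=20, G4=24 → choose S3 (20).
From S3: G4=37 → choose G4 (37).
NN route 00 → Z5 → R7 → Y5 → S3 → G4 → 00 costs 99.
Optimal: 00 → R7 → Y5 → S3 → G4 → Z5 → 00 costs 94 (by enumerating all 60 distinct tours).
Excess = 99 − 94 = 5.

5 blocks longer than the optimal tour.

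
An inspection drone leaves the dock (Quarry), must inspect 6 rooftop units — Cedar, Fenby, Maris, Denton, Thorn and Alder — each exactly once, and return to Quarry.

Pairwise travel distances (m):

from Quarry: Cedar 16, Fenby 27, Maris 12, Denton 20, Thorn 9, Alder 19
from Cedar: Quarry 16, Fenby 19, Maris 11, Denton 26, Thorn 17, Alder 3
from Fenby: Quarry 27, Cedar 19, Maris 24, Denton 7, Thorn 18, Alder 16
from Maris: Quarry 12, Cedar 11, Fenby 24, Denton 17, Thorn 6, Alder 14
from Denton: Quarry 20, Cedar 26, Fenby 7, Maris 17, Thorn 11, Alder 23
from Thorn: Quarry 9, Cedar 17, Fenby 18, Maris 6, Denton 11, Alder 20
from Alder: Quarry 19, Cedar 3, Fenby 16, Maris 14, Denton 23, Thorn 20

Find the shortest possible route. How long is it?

Quarry-Cedar-Fenby-Maris-Denton-Thorn-Alder-Quarry: 16+19+24+17+11+20+19 = 126
Quarry-Cedar-Fenby-Maris-Denton-Alder-Thorn-Quarry: 16+19+24+17+23+20+9 = 128
Quarry-Cedar-Fenby-Maris-Thorn-Denton-Alder-Quarry: 16+19+24+6+11+23+19 = 118
Quarry-Cedar-Fenby-Maris-Thorn-Alder-Denton-Quarry: 16+19+24+6+20+23+20 = 128
Quarry-Cedar-Fenby-Maris-Alder-Denton-Thorn-Quarry: 16+19+24+14+23+11+9 = 116
Quarry-Cedar-Fenby-Maris-Alder-Thorn-Denton-Quarry: 16+19+24+14+20+11+20 = 124
Quarry-Cedar-Fenby-Denton-Maris-Thorn-Alder-Quarry: 16+19+7+17+6+20+19 = 104
Quarry-Cedar-Fenby-Denton-Maris-Alder-Thorn-Quarry: 16+19+7+17+14+20+9 = 102
… (352 more)
Quarry-Maris-Cedar-Alder-Fenby-Denton-Thorn-Quarry: 12+11+3+16+7+11+9 = 69  ← best
The minimum is 69.
One optimal route: Quarry → Maris → Cedar → Alder → Fenby → Denton → Thorn → Quarry (or its reverse).

Minimum total distance: 69 m.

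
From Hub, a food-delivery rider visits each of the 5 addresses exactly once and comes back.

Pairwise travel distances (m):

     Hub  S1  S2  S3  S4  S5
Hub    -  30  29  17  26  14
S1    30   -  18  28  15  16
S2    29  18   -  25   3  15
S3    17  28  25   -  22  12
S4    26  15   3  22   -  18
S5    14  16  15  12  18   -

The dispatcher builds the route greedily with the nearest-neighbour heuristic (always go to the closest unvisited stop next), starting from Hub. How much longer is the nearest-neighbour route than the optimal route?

From Hub: S5=14, S3=17, S4=26, S2=29, S1=30 → choose S5 (14).
From S5: S3=12, S2=15, S1=16, S4=18 → choose S3 (12).
From S3: S4=22, S2=25, S1=28 → choose S4 (22).
From S4: S2=3, S1=15 → choose S2 (3).
From S2: S1=18 → choose S1 (18).
NN route Hub → S5 → S3 → S4 → S2 → S1 → Hub costs 99.
Optimal: Hub → S3 → S2 → S4 → S1 → S5 → Hub costs 90 (by enumerating all 60 distinct tours).
Excess = 99 − 90 = 9.

9 m longer than the optimal tour.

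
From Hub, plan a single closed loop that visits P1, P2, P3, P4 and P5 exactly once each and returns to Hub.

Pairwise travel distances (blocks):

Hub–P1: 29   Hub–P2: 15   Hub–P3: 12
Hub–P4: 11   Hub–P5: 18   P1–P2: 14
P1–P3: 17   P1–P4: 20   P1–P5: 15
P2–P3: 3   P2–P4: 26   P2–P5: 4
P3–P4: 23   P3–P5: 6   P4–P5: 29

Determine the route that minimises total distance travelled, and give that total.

There are 60 distinct closed tours to check (reversals are equivalent).
Hub→P1→P2→P3→P4→P5→Hub: 29+14+3+23+29+18 = 116
Hub→P1→P2→P3→P5→P4→Hub: 29+14+3+6+29+11 = 92
Hub→P1→P2→P4→P3→P5→Hub: 29+14+26+23+6+18 = 116
Hub→P1→P2→P4→P5→P3→Hub: 29+14+26+29+6+12 = 116
Hub→P1→P2→P5→P3→P4→Hub: 29+14+4+6+23+11 = 87
Hub→P1→P2→P5→P4→P3→Hub: 29+14+4+29+23+12 = 111
Hub→P1→P3→P2→P4→P5→Hub: 29+17+3+26+29+18 = 122
Hub→P1→P3→P2→P5→P4→Hub: 29+17+3+4+29+11 = 93
Hub→P1→P3→P4→P2→P5→Hub: 29+17+23+26+4+18 = 117
Hub→P1→P3→P4→P5→P2→Hub: 29+17+23+29+4+15 = 117
Hub→P1→P3→P5→P2→P4→Hub: 29+17+6+4+26+11 = 93
Hub→P1→P3→P5→P4→P2→Hub: 29+17+6+29+26+15 = 122
Hub→P1→P4→P2→P3→P5→Hub: 29+20+26+3+6+18 = 102
Hub→P1→P4→P2→P5→P3→Hub: 29+20+26+4+6+12 = 97
… (46 more)
Hub→P3→P2→P5→P1→P4→Hub: 12+3+4+15+20+11 = 65  ← best
The minimum is 65.
One optimal route: Hub → P3 → P2 → P5 → P1 → P4 → Hub (or its reverse).

Shortest round trip = 65 blocks.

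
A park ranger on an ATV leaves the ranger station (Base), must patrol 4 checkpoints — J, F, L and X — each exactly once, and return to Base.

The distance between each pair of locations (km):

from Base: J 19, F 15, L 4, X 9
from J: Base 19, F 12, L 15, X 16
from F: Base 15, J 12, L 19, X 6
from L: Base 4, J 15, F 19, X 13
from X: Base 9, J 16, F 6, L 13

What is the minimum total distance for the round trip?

Minimum total distance: 46 km.

With 4 stops there are 4!/2 = 12 distinct round trips (a route and its reverse cost the same).
Base-J-F-L-X-Base: 19+12+19+13+9 = 72
Base-J-F-X-L-Base: 19+12+6+13+4 = 54
Base-J-L-F-X-Base: 19+15+19+6+9 = 68
Base-J-L-X-F-Base: 19+15+13+6+15 = 68
Base-J-X-F-L-Base: 19+16+6+19+4 = 64
Base-J-X-L-F-Base: 19+16+13+19+15 = 82
Base-F-J-L-X-Base: 15+12+15+13+9 = 64
Base-F-J-X-L-Base: 15+12+16+13+4 = 60
Base-F-L-J-X-Base: 15+19+15+16+9 = 74
Base-F-X-J-L-Base: 15+6+16+15+4 = 56
Base-L-J-F-X-Base: 4+15+12+6+9 = 46
Base-L-F-J-X-Base: 4+19+12+16+9 = 60
The minimum is 46.
One optimal route: Base → L → J → F → X → Base (or its reverse).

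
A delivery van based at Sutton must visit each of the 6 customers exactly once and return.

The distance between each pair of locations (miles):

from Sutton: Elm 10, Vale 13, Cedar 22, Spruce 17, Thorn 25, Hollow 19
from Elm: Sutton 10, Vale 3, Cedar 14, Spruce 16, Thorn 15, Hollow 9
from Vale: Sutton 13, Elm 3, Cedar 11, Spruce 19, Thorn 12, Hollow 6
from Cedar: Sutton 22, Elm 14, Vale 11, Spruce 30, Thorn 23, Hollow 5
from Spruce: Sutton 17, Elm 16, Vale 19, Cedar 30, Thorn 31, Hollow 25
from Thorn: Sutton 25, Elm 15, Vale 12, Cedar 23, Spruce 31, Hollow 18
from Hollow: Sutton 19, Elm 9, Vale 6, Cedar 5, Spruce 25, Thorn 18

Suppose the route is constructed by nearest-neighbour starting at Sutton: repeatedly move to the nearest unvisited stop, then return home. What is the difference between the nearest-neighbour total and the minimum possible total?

The nearest-neighbour route is 2 miles longer than optimal.

From Sutton: Elm=10, Vale=13, Spruce=17, Hollow=19, Cedar=22, Thorn=25 → choose Elm (10).
From Elm: Vale=3, Hollow=9, Cedar=14, Thorn=15, Spruce=16 → choose Vale (3).
From Vale: Hollow=6, Cedar=11, Thorn=12, Spruce=19 → choose Hollow (6).
From Hollow: Cedar=5, Thorn=18, Spruce=25 → choose Cedar (5).
From Cedar: Thorn=23, Spruce=30 → choose Thorn (23).
From Thorn: Spruce=31 → choose Spruce (31).
NN route Sutton → Elm → Vale → Hollow → Cedar → Thorn → Spruce → Sutton costs 95.
Optimal: Sutton → Cedar → Hollow → Vale → Thorn → Elm → Spruce → Sutton costs 93 (by enumerating all 360 distinct tours).
Excess = 95 − 93 = 2.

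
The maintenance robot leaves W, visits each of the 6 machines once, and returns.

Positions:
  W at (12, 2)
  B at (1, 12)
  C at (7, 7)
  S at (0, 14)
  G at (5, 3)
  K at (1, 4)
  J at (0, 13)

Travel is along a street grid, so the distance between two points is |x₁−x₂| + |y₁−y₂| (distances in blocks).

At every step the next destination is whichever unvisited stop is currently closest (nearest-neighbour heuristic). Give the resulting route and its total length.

48 blocks along W → G → K → B → J → S → C → W.

From W: distances to unvisited — G=8, C=10, K=13, B=21, J=23, S=24. Nearest is G (8).
From G: distances to unvisited — K=5, C=6, B=13, J=15, S=16. Nearest is K (5).
From K: distances to unvisited — B=8, C=9, J=10, S=11. Nearest is B (8).
From B: distances to unvisited — J=2, S=3, C=11. Nearest is J (2).
From J: distances to unvisited — S=1, C=13. Nearest is S (1).
From S: distances to unvisited — C=14. Nearest is C (14).
Return C→W: 10.
Total = 8 + 5 + 8 + 2 + 1 + 14 + 10 = 48.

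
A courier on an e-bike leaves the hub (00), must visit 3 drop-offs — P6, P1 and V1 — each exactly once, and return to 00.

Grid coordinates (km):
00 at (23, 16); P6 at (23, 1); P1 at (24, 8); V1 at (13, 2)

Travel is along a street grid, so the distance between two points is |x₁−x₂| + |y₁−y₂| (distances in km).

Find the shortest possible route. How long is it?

Minimum total distance: 52 km.

00→P6→P1→V1→00: 15+8+17+24 = 64
00→P6→V1→P1→00: 15+11+17+9 = 52
00→P1→P6→V1→00: 9+8+11+24 = 52
The minimum is 52.
One optimal route: 00 → P6 → V1 → P1 → 00 (or its reverse).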